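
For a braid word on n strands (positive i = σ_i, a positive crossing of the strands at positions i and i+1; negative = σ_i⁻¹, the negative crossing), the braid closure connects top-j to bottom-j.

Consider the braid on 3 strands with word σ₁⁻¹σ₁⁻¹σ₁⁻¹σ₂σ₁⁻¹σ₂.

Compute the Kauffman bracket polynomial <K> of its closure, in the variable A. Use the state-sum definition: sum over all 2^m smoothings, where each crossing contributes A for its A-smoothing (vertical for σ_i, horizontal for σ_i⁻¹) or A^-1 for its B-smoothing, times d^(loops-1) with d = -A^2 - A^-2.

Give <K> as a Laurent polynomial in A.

Braid: s1^-1 s1^-1 s1^-1 s2 s1^-1 s2 on 3 strands, 6 crossings.
Writhe w = (#positive) - (#negative) = 2 - 4 = -2.
State-sum expansion of <K>. There are 2^6 = 64 states.
Smooth each crossing (0=||, 1=⌣⌢); contribution A^(Σ sign_k(1-2s_k)) * d^(L-1).
Tabulate the states by total A-exponent and number of loops L (A-exp: L × count):
  A^6: L=5 ×1
  A^4: L=4 ×6
  A^2: L=3 ×15
  A^0: L=2 ×19, L=4 ×1
  A^-2: L=1 ×11, L=3 ×4
  A^-4: L=2 ×6
  A^-6: L=3 ×1
Each group contributes A^e * Σ count * d^(L-1):
Powers of d = -A^2 - A^-2: d^2 = A^4 + 2 + A^-4; d^3 = -A^6 - 3*A^2 - 3*A^-2 - A^-6; d^4 = A^8 + 4*A^4 + 6 + 4*A^-4 + A^-8.
  A^6 * (d^4) = A^14 + 4*A^10 + 6*A^6 + 4*A^2 + A^-2
  A^4 * (6*d^3) = -6*A^10 - 18*A^6 - 18*A^2 - 6*A^-2
  A^2 * (15*d^2) = 15*A^6 + 30*A^2 + 15*A^-2
  A^0 * (19*d + d^3) = -A^6 - 22*A^2 - 22*A^-2 - A^-6
  A^-2 * (11 + 4*d^2) = 4*A^2 + 19*A^-2 + 4*A^-6
  A^-4 * (6*d) = -6*A^-2 - 6*A^-6
  A^-6 * (d^2) = A^-2 + 2*A^-6 + A^-10
Summing the groups: <K> = A^14 - 2*A^10 + 2*A^6 - 2*A^2 + 2*A^-2 - A^-6 + A^-10

Answer: A^14 - 2*A^10 + 2*A^6 - 2*A^2 + 2*A^-2 - A^-6 + A^-10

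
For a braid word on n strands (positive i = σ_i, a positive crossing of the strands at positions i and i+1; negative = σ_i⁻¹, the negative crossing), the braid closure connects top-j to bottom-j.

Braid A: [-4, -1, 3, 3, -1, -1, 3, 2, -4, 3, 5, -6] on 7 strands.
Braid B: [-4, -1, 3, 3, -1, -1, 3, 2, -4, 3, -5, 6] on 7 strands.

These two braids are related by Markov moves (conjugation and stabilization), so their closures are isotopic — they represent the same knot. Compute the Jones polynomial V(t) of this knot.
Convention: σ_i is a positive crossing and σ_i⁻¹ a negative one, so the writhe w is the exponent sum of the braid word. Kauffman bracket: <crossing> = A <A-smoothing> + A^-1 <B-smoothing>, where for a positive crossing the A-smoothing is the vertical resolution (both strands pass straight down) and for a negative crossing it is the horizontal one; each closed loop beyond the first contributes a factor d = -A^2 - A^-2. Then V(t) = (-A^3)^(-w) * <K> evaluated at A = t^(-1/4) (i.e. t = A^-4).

Markov-equivalent braids have isotopic closures, hence identical knot invariants. Strip the Markov moves from each word to reach a common short braid β, then compute V(t) once on β.
Braid A: s4^-1 s1^-1 s3 s3 s1^-1 s1^-1 s3 s2 s4^-1 s3 s5 s6^-1 on 7 strands reduces by inverse Markov moves (closure unchanged at each step):
  Destabilize: the word has the form β·s6^-1 where s6^-1 occurs only as the final letter (β ∈ B_6); drop it and the last strand → 6 strands.
  Destabilize: the word has the form β·s5 where s5 occurs only as the final letter (β ∈ B_5); drop it and the last strand → 5 strands.
Reduced to β = s4^-1 s1^-1 s3 s3 s1^-1 s1^-1 s3 s2 s4^-1 s3 on 5 strands, 10 crossings.
Braid B: s4^-1 s1^-1 s3 s3 s1^-1 s1^-1 s3 s2 s4^-1 s3 s5^-1 s6 on 7 strands reduces by inverse Markov moves (closure unchanged at each step):
  Destabilize: the word has the form β·s6 where s6 occurs only as the final letter (β ∈ B_6); drop it and the last strand → 6 strands.
  Destabilize: the word has the form β·s5^-1 where s5^-1 occurs only as the final letter (β ∈ B_5); drop it and the last strand → 5 strands.
Reduced to β = s4^-1 s1^-1 s3 s3 s1^-1 s1^-1 s3 s2 s4^-1 s3 on 5 strands, 10 crossings.
Both give the same β = s4^-1 s1^-1 s3 s3 s1^-1 s1^-1 s3 s2 s4^-1 s3 on 5 strands, so one state sum suffices:
Braid: s4^-1 s1^-1 s3 s3 s1^-1 s1^-1 s3 s2 s4^-1 s3 on 5 strands, 10 crossings.
Writhe w = (#positive) - (#negative) = 5 - 5 = 0.
Enumerate smoothing states for the bracket polynomial. There are 2^10 = 1024 states.
Each crossing splits two ways (0=vertical, 1=horizontal). The state's weight is A^(#A-smoothings - #B-smoothings) * d^(loops - 1).
Tabulate the states by total A-exponent and number of loops L (A-exp: L × count):
  A^10: L=6 ×1
  A^8: L=5 ×10
  A^6: L=4 ×41, L=6 ×4
  A^4: L=3 ×83, L=5 ×36, L=7 ×1
  A^2: L=2 ×84, L=4 ×107, L=6 ×19
  A^0: L=1 ×33, L=3 ×143, L=5 ×70, L=7 ×6
  A^-2: L=2 ×68, L=4 ×116, L=6 ×25, L=8 ×1
  A^-4: L=3 ×64, L=5 ×52, L=7 ×4
  A^-6: L=4 ×33, L=6 ×12
  A^-8: L=5 ×9, L=7 ×1
  A^-10: L=6 ×1
Each group contributes A^e * Σ count * d^(L-1):
Powers of d = -A^2 - A^-2: d^2 = A^4 + 2 + A^-4; d^3 = -A^6 - 3*A^2 - 3*A^-2 - A^-6; d^4 = A^8 + 4*A^4 + 6 + 4*A^-4 + A^-8; d^5 = -A^10 - 5*A^6 - 10*A^2 - 10*A^-2 - 5*A^-6 - A^-10; d^6 = A^12 + 6*A^8 + 15*A^4 + 20 + 15*A^-4 + 6*A^-8 + A^-12; d^7 = -A^14 - 7*A^10 - 21*A^6 - 35*A^2 - 35*A^-2 - 21*A^-6 - 7*A^-10 - A^-14.
  A^10 * (d^5) = -A^20 - 5*A^16 - 10*A^12 - 10*A^8 - 5*A^4 - 1
  A^8 * (10*d^4) = 10*A^16 + 40*A^12 + 60*A^8 + 40*A^4 + 10
  A^6 * (41*d^3 + 4*d^5) = -4*A^16 - 61*A^12 - 163*A^8 - 163*A^4 - 61 - 4*A^-4
  A^4 * (83*d^2 + 36*d^4 + d^6) = A^16 + 42*A^12 + 242*A^8 + 402*A^4 + 242 + 42*A^-4 + A^-8
  A^2 * (84*d + 107*d^3 + 19*d^5) = -19*A^12 - 202*A^8 - 595*A^4 - 595 - 202*A^-4 - 19*A^-8
  A^0 * (33 + 143*d^2 + 70*d^4 + 6*d^6) = 6*A^12 + 106*A^8 + 513*A^4 + 859 + 513*A^-4 + 106*A^-8 + 6*A^-12
  A^-2 * (68*d + 116*d^3 + 25*d^5 + d^7) = -A^12 - 32*A^8 - 262*A^4 - 701 - 701*A^-4 - 262*A^-8 - 32*A^-12 - A^-16
  A^-4 * (64*d^2 + 52*d^4 + 4*d^6) = 4*A^8 + 76*A^4 + 332 + 520*A^-4 + 332*A^-8 + 76*A^-12 + 4*A^-16
  A^-6 * (33*d^3 + 12*d^5) = -12*A^4 - 93 - 219*A^-4 - 219*A^-8 - 93*A^-12 - 12*A^-16
  A^-8 * (9*d^4 + d^6) = A^4 + 15 + 51*A^-4 + 74*A^-8 + 51*A^-12 + 15*A^-16 + A^-20
  A^-10 * (d^5) = -1 - 5*A^-4 - 10*A^-8 - 10*A^-12 - 5*A^-16 - A^-20
Summing the groups: <K> = -A^20 + 2*A^16 - 3*A^12 + 5*A^8 - 5*A^4 + 6 - 5*A^-4 + 3*A^-8 - 2*A^-12 + A^-16
Normalise by the writhe: (-A^3)^(-w) = (-A^3)^(0) = 1, so f(A) = 1 * <K> = -A^20 + 2*A^16 - 3*A^12 + 5*A^8 - 5*A^4 + 6 - 5*A^-4 + 3*A^-8 - 2*A^-12 + A^-16.
Substitute A = t^(-1/4), i.e. A^e → t^(-e/4): V(t) = t^4 - 2*t^3 + 3*t^2 - 5*t + 6 - 5*t^-1 + 5*t^-2 - 3*t^-3 + 2*t^-4 - t^-5

Answer: t^4 - 2*t^3 + 3*t^2 - 5*t + 6 - 5*t^-1 + 5*t^-2 - 3*t^-3 + 2*t^-4 - t^-5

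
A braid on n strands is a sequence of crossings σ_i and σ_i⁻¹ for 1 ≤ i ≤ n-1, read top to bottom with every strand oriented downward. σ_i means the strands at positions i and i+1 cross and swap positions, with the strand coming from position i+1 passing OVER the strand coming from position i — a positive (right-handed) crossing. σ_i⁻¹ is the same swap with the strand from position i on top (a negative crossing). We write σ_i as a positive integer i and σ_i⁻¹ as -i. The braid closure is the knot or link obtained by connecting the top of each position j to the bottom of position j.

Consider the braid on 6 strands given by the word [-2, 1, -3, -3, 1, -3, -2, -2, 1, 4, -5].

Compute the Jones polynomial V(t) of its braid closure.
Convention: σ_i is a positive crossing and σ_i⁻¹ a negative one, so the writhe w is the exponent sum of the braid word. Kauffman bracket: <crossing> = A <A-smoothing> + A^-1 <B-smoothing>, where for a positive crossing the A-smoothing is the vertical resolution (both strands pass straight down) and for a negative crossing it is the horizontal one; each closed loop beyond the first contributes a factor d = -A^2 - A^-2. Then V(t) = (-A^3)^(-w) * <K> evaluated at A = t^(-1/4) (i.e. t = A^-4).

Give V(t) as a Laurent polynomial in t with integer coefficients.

The presented braid s2^-1 s1 s3^-1 s3^-1 s1 s3^-1 s2^-1 s2^-1 s1 s4 s5^-1 on 6 strands reduces by inverse Markov moves (closure unchanged at each step):
  Destabilize: the word has the form β·s5^-1 where s5^-1 occurs only as the final letter (β ∈ B_5); drop it and the last strand → 5 strands.
  Destabilize: the word has the form β·s4 where s4 occurs only as the final letter (β ∈ B_4); drop it and the last strand → 4 strands.
Reduced to β = s2^-1 s1 s3^-1 s3^-1 s1 s3^-1 s2^-1 s2^-1 s1 on 4 strands, 9 crossings.
Compute on β:
Braid: s2^-1 s1 s3^-1 s3^-1 s1 s3^-1 s2^-1 s2^-1 s1 on 4 strands, 9 crossings.
Writhe w = (#positive) - (#negative) = 3 - 6 = -3.
State-sum expansion of <K>. There are 2^9 = 512 states.
Smooth each crossing (0=||, 1=⌣⌢); contribution A^(Σ sign_k(1-2s_k)) * d^(L-1).
Tabulate the states by total A-exponent and number of loops L (A-exp: L × count):
  A^9: L=6 ×1
  A^7: L=5 ×9
  A^5: L=4 ×35, L=6 ×1
  A^3: L=3 ×73, L=5 ×11
  A^1: L=2 ×81, L=4 ×44, L=6 ×1
  A^-1: L=1 ×39, L=3 ×77, L=5 ×10
  A^-3: L=2 ×55, L=4 ×28, L=6 ×1
  A^-5: L=3 ×32, L=5 ×4
  A^-7: L=4 ×9
  A^-9: L=5 ×1
Each group contributes A^e * Σ count * d^(L-1):
Powers of d = -A^2 - A^-2: d^2 = A^4 + 2 + A^-4; d^3 = -A^6 - 3*A^2 - 3*A^-2 - A^-6; d^4 = A^8 + 4*A^4 + 6 + 4*A^-4 + A^-8; d^5 = -A^10 - 5*A^6 - 10*A^2 - 10*A^-2 - 5*A^-6 - A^-10.
  A^9 * (d^5) = -A^19 - 5*A^15 - 10*A^11 - 10*A^7 - 5*A^3 - A^-1
  A^7 * (9*d^4) = 9*A^15 + 36*A^11 + 54*A^7 + 36*A^3 + 9*A^-1
  A^5 * (35*d^3 + d^5) = -A^15 - 40*A^11 - 115*A^7 - 115*A^3 - 40*A^-1 - A^-5
  A^3 * (73*d^2 + 11*d^4) = 11*A^11 + 117*A^7 + 212*A^3 + 117*A^-1 + 11*A^-5
  A^1 * (81*d + 44*d^3 + d^5) = -A^11 - 49*A^7 - 223*A^3 - 223*A^-1 - 49*A^-5 - A^-9
  A^-1 * (39 + 77*d^2 + 10*d^4) = 10*A^7 + 117*A^3 + 253*A^-1 + 117*A^-5 + 10*A^-9
  A^-3 * (55*d + 28*d^3 + d^5) = -A^7 - 33*A^3 - 149*A^-1 - 149*A^-5 - 33*A^-9 - A^-13
  A^-5 * (32*d^2 + 4*d^4) = 4*A^3 + 48*A^-1 + 88*A^-5 + 48*A^-9 + 4*A^-13
  A^-7 * (9*d^3) = -9*A^-1 - 27*A^-5 - 27*A^-9 - 9*A^-13
  A^-9 * (d^4) = A^-1 + 4*A^-5 + 6*A^-9 + 4*A^-13 + A^-17
Summing the groups: <K> = -A^19 + 3*A^15 - 4*A^11 + 6*A^7 - 7*A^3 + 6*A^-1 - 6*A^-5 + 3*A^-9 - 2*A^-13 + A^-17
Normalise by the writhe: (-A^3)^(-w) = (-A^3)^(3) = -A^9, so f(A) = -A^9 * <K> = A^28 - 3*A^24 + 4*A^20 - 6*A^16 + 7*A^12 - 6*A^8 + 6*A^4 - 3 + 2*A^-4 - A^-8.
Substitute A = t^(-1/4), i.e. A^e → t^(-e/4): V(t) = -t^2 + 2*t - 3 + 6*t^-1 - 6*t^-2 + 7*t^-3 - 6*t^-4 + 4*t^-5 - 3*t^-6 + t^-7

Answer: -t^2 + 2*t - 3 + 6*t^-1 - 6*t^-2 + 7*t^-3 - 6*t^-4 + 4*t^-5 - 3*t^-6 + t^-7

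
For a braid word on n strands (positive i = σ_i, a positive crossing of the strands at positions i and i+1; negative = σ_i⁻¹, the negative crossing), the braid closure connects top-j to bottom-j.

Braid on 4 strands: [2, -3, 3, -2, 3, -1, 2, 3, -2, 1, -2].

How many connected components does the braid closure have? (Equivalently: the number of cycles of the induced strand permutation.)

1

Derivation:
Track the strand permutation on 4 strands, starting from identity.
  step 1: s2 swaps positions 2,3 -> [1 3 2 4]
  step 2: s3^-1 swaps positions 3,4 -> [1 3 4 2]
  step 3: s3 swaps positions 3,4 -> [1 3 2 4]
  step 4: s2^-1 swaps positions 2,3 -> [1 2 3 4]
  step 5: s3 swaps positions 3,4 -> [1 2 4 3]
  step 6: s1^-1 swaps positions 1,2 -> [2 1 4 3]
  step 7: s2 swaps positions 2,3 -> [2 4 1 3]
  step 8: s3 swaps positions 3,4 -> [2 4 3 1]
  step 9: s2^-1 swaps positions 2,3 -> [2 3 4 1]
  step 10: s1 swaps positions 1,2 -> [3 2 4 1]
  step 11: s2^-1 swaps positions 2,3 -> [3 4 2 1]
Final permutation (position -> original strand): [3 4 2 1]
Closure components = cycle count of this permutation = 1.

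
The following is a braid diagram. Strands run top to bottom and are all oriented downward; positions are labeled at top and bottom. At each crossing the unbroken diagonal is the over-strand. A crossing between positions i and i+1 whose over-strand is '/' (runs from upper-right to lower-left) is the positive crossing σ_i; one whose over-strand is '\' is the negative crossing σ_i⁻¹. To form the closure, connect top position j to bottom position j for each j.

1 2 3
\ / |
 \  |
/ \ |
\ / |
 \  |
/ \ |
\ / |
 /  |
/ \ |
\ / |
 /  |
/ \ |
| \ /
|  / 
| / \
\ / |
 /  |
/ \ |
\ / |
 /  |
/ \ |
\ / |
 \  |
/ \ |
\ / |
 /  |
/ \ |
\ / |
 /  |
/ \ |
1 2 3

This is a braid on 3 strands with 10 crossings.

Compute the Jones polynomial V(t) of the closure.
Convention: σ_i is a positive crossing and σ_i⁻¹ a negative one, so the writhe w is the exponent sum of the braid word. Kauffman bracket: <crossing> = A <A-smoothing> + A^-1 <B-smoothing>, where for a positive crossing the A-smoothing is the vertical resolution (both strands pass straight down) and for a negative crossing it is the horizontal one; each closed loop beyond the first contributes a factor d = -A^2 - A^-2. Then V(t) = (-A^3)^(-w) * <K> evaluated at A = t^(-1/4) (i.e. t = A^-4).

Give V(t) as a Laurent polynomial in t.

Reading the diagram top to bottom ('/'-over between positions i,i+1 = s_i, '\'-over = s_i^-1): braid word = s1^-1 s1^-1 s1 s1 s2 s1 s1 s1^-1 s1 s1.
The presented braid s1^-1 s1^-1 s1 s1 s2 s1 s1 s1^-1 s1 s1 on 3 strands reduces by inverse Markov moves (closure unchanged at each step):
  Deconjugate: the word is γ·β·γ⁻¹ with γ = s1^-1 s1^-1 (prefix) and γ⁻¹ = s1 s1 (suffix); strip both.
Reduced to β = s1 s1 s2 s1 s1 s1^-1 on 3 strands, 6 crossings.
Compute on β:
First cancel adjacent σ_i σ_i⁻¹ pairs (Reidemeister II — same braid, same closure): s1 s1 s2 s1 s1 s1^-1 → s1 s1 s2 s1.
Braid: s1 s1 s2 s1 on 3 strands, 4 crossings.
Writhe w = (#positive) - (#negative) = 4 - 0 = 4.
Computing the Kauffman bracket via state sum. There are 2^4 = 16 states.
Each crossing splits two ways (0=vertical, 1=horizontal). The state's weight is A^(#A-smoothings - #B-smoothings) * d^(loops - 1).
  state 0000: A-exp=+4, loops=3, term = A^4 * d^2
  state 0001: A-exp=+2, loops=2, term = A^2 * d^1
  state 0010: A-exp=+2, loops=2, term = A^2 * d^1
  state 0011: A-exp=+0, loops=1, term = A^0 * d^0
  state 0100: A-exp=+2, loops=2, term = A^2 * d^1
  state 0101: A-exp=+0, loops=3, term = A^0 * d^2
  state 0110: A-exp=+0, loops=1, term = A^0 * d^0
  state 0111: A-exp=-2, loops=2, term = A^-2 * d^1
  state 1000: A-exp=+2, loops=2, term = A^2 * d^1
  state 1001: A-exp=+0, loops=3, term = A^0 * d^2
  state 1010: A-exp=+0, loops=1, term = A^0 * d^0
  state 1011: A-exp=-2, loops=2, term = A^-2 * d^1
  state 1100: A-exp=+0, loops=3, term = A^0 * d^2
  state 1101: A-exp=-2, loops=4, term = A^-2 * d^3
  state 1110: A-exp=-2, loops=2, term = A^-2 * d^1
  state 1111: A-exp=-4, loops=3, term = A^-4 * d^2
Collect the terms by A-exponent (count of states per loop number):
Powers of d = -A^2 - A^-2: d^2 = A^4 + 2 + A^-4; d^3 = -A^6 - 3*A^2 - 3*A^-2 - A^-6.
  A^4 * (d^2) = A^8 + 2*A^4 + 1
  A^2 * (4*d) = -4*A^4 - 4
  A^0 * (3 + 3*d^2) = 3*A^4 + 9 + 3*A^-4
  A^-2 * (3*d + d^3) = -A^4 - 6 - 6*A^-4 - A^-8
  A^-4 * (d^2) = 1 + 2*A^-4 + A^-8
Summing the groups: <K> = A^8 + 1 - A^-4
Normalise by the writhe: (-A^3)^(-w) = (-A^3)^(-4) = A^-12, so f(A) = A^-12 * <K> = A^-4 + A^-12 - A^-16.
Substitute A = t^(-1/4), i.e. A^e → t^(-e/4): V(t) = -t^4 + t^3 + t

Answer: -t^4 + t^3 + t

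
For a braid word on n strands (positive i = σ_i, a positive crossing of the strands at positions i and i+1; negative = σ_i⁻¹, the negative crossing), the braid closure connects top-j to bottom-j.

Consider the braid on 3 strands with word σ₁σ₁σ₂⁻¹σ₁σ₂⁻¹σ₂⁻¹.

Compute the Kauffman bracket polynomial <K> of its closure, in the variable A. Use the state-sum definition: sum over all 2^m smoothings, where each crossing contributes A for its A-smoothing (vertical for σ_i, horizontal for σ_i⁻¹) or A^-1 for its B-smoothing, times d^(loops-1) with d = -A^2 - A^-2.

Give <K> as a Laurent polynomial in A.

Braid: s1 s1 s2^-1 s1 s2^-1 s2^-1 on 3 strands, 6 crossings.
Writhe w = (#positive) - (#negative) = 3 - 3 = 0.
Computing the Kauffman bracket via state sum. There are 2^6 = 64 states.
Smooth each crossing (0=||, 1=⌣⌢); contribution A^(Σ sign_k(1-2s_k)) * d^(L-1).
Tabulate the states by total A-exponent and number of loops L (A-exp: L × count):
  A^6: L=4 ×1
  A^4: L=3 ×6
  A^2: L=2 ×14, L=4 ×1
  A^0: L=1 ×13, L=3 ×7
  A^-2: L=2 ×14, L=4 ×1
  A^-4: L=3 ×6
  A^-6: L=4 ×1
Each group contributes A^e * Σ count * d^(L-1):
Powers of d = -A^2 - A^-2: d^2 = A^4 + 2 + A^-4; d^3 = -A^6 - 3*A^2 - 3*A^-2 - A^-6.
  A^6 * (d^3) = -A^12 - 3*A^8 - 3*A^4 - 1
  A^4 * (6*d^2) = 6*A^8 + 12*A^4 + 6
  A^2 * (14*d + d^3) = -A^8 - 17*A^4 - 17 - A^-4
  A^0 * (13 + 7*d^2) = 7*A^4 + 27 + 7*A^-4
  A^-2 * (14*d + d^3) = -A^4 - 17 - 17*A^-4 - A^-8
  A^-4 * (6*d^2) = 6 + 12*A^-4 + 6*A^-8
  A^-6 * (d^3) = -1 - 3*A^-4 - 3*A^-8 - A^-12
Summing the groups: <K> = -A^12 + 2*A^8 - 2*A^4 + 3 - 2*A^-4 + 2*A^-8 - A^-12

Answer: -A^12 + 2*A^8 - 2*A^4 + 3 - 2*A^-4 + 2*A^-8 - A^-12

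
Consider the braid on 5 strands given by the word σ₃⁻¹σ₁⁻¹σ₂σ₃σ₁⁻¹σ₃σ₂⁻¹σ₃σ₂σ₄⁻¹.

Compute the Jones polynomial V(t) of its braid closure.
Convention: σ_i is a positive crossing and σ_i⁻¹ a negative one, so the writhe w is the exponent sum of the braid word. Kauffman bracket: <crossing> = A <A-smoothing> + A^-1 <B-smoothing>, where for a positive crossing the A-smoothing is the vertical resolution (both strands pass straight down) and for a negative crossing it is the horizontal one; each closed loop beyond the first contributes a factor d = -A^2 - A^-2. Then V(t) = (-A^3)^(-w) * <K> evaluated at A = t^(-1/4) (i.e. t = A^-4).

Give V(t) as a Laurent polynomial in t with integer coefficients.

-t^5 + 2*t^4 - 2*t^3 + 3*t^2 - 3*t + 3 - 2*t^-1 + t^-2

Derivation:
The presented braid s3^-1 s1^-1 s2 s3 s1^-1 s3 s2^-1 s3 s2 s4^-1 on 5 strands reduces by inverse Markov moves (closure unchanged at each step):
  Destabilize: the word has the form β·s4^-1 where s4^-1 occurs only as the final letter (β ∈ B_4); drop it and the last strand → 4 strands.
Reduced to β = s3^-1 s1^-1 s2 s3 s1^-1 s3 s2^-1 s3 s2 on 4 strands, 9 crossings.
Compute on β:
Braid: s3^-1 s1^-1 s2 s3 s1^-1 s3 s2^-1 s3 s2 on 4 strands, 9 crossings.
Writhe w = (#positive) - (#negative) = 5 - 4 = 1.
Enumerate smoothing states for the bracket polynomial. There are 2^9 = 512 states.
Smooth each crossing (0=||, 1=⌣⌢); contribution A^(Σ sign_k(1-2s_k)) * d^(L-1).
Tabulate the states by total A-exponent and number of loops L (A-exp: L × count):
  A^9: L=2 ×1
  A^7: L=1 ×3, L=3 ×6
  A^5: L=2 ×26, L=4 ×10
  A^3: L=1 ×21, L=3 ×58, L=5 ×5
  A^1: L=2 ×86, L=4 ×39, L=6 ×1
  A^-1: L=1 ×35, L=3 ×80, L=5 ×11
  A^-3: L=2 ×53, L=4 ×30, L=6 ×1
  A^-5: L=3 ×32, L=5 ×4
  A^-7: L=4 ×9
  A^-9: L=5 ×1
Each group contributes A^e * Σ count * d^(L-1):
Powers of d = -A^2 - A^-2: d^2 = A^4 + 2 + A^-4; d^3 = -A^6 - 3*A^2 - 3*A^-2 - A^-6; d^4 = A^8 + 4*A^4 + 6 + 4*A^-4 + A^-8; d^5 = -A^10 - 5*A^6 - 10*A^2 - 10*A^-2 - 5*A^-6 - A^-10.
  A^9 * (d) = -A^11 - A^7
  A^7 * (3 + 6*d^2) = 6*A^11 + 15*A^7 + 6*A^3
  A^5 * (26*d + 10*d^3) = -10*A^11 - 56*A^7 - 56*A^3 - 10*A^-1
  A^3 * (21 + 58*d^2 + 5*d^4) = 5*A^11 + 78*A^7 + 167*A^3 + 78*A^-1 + 5*A^-5
  A^1 * (86*d + 39*d^3 + d^5) = -A^11 - 44*A^7 - 213*A^3 - 213*A^-1 - 44*A^-5 - A^-9
  A^-1 * (35 + 80*d^2 + 11*d^4) = 11*A^7 + 124*A^3 + 261*A^-1 + 124*A^-5 + 11*A^-9
  A^-3 * (53*d + 30*d^3 + d^5) = -A^7 - 35*A^3 - 153*A^-1 - 153*A^-5 - 35*A^-9 - A^-13
  A^-5 * (32*d^2 + 4*d^4) = 4*A^3 + 48*A^-1 + 88*A^-5 + 48*A^-9 + 4*A^-13
  A^-7 * (9*d^3) = -9*A^-1 - 27*A^-5 - 27*A^-9 - 9*A^-13
  A^-9 * (d^4) = A^-1 + 4*A^-5 + 6*A^-9 + 4*A^-13 + A^-17
Summing the groups: <K> = -A^11 + 2*A^7 - 3*A^3 + 3*A^-1 - 3*A^-5 + 2*A^-9 - 2*A^-13 + A^-17
Normalise by the writhe: (-A^3)^(-w) = (-A^3)^(-1) = -A^-3, so f(A) = -A^-3 * <K> = A^8 - 2*A^4 + 3 - 3*A^-4 + 3*A^-8 - 2*A^-12 + 2*A^-16 - A^-20.
Substitute A = t^(-1/4), i.e. A^e → t^(-e/4): V(t) = -t^5 + 2*t^4 - 2*t^3 + 3*t^2 - 3*t + 3 - 2*t^-1 + t^-2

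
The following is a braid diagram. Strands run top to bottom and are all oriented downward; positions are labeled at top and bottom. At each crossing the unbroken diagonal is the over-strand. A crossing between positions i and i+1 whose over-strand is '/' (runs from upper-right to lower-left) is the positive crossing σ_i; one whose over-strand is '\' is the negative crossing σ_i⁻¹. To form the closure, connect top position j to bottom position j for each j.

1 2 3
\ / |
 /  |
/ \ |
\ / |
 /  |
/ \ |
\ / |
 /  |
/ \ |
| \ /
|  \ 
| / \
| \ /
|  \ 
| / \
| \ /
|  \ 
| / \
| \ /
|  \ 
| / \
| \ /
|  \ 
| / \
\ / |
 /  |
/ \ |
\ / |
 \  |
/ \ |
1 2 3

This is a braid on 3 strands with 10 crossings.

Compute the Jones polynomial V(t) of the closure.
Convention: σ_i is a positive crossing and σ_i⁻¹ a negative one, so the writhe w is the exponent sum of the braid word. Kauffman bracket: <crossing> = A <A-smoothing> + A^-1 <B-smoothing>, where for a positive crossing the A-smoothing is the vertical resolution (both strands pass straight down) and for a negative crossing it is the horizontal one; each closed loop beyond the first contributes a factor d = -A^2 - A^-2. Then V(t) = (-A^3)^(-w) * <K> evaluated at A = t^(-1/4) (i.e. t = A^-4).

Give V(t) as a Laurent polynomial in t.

Reading the diagram top to bottom ('/'-over between positions i,i+1 = s_i, '\'-over = s_i^-1): braid word = s1 s1 s1 s2^-1 s2^-1 s2^-1 s2^-1 s2^-1 s1 s1^-1.
The presented braid s1 s1 s1 s2^-1 s2^-1 s2^-1 s2^-1 s2^-1 s1 s1^-1 on 3 strands reduces by inverse Markov moves (closure unchanged at each step):
  Deconjugate: the word is γ·β·γ⁻¹ with γ = s1 (prefix) and γ⁻¹ = s1^-1 (suffix); strip both.
Reduced to β = s1 s1 s2^-1 s2^-1 s2^-1 s2^-1 s2^-1 s1 on 3 strands, 8 crossings.
Compute on β:
Braid: s1 s1 s2^-1 s2^-1 s2^-1 s2^-1 s2^-1 s1 on 3 strands, 8 crossings.
Writhe w = (#positive) - (#negative) = 3 - 5 = -2.
Enumerate smoothing states for the bracket polynomial. There are 2^8 = 256 states.
For each crossing: s=0 is the vertical smoothing, s=1 horizontal. Crossing k contributes A^(sign_k * (1 - 2*s_k)); loop factor d = -A^2 - A^-2.
Tabulate the states by total A-exponent and number of loops L (A-exp: L × count):
  A^8: L=6 ×1
  A^6: L=5 ×8
  A^4: L=4 ×25, L=6 ×3
  A^2: L=3 ×40, L=5 ×15, L=7 ×1
  A^0: L=2 ×35, L=4 ×30, L=6 ×5
  A^-2: L=1 ×15, L=3 ×31, L=5 ×10
  A^-4: L=2 ×18, L=4 ×10
  A^-6: L=3 ×8
  A^-8: L=4 ×1
Each group contributes A^e * Σ count * d^(L-1):
Powers of d = -A^2 - A^-2: d^2 = A^4 + 2 + A^-4; d^3 = -A^6 - 3*A^2 - 3*A^-2 - A^-6; d^4 = A^8 + 4*A^4 + 6 + 4*A^-4 + A^-8; d^5 = -A^10 - 5*A^6 - 10*A^2 - 10*A^-2 - 5*A^-6 - A^-10; d^6 = A^12 + 6*A^8 + 15*A^4 + 20 + 15*A^-4 + 6*A^-8 + A^-12.
  A^8 * (d^5) = -A^18 - 5*A^14 - 10*A^10 - 10*A^6 - 5*A^2 - A^-2
  A^6 * (8*d^4) = 8*A^14 + 32*A^10 + 48*A^6 + 32*A^2 + 8*A^-2
  A^4 * (25*d^3 + 3*d^5) = -3*A^14 - 40*A^10 - 105*A^6 - 105*A^2 - 40*A^-2 - 3*A^-6
  A^2 * (40*d^2 + 15*d^4 + d^6) = A^14 + 21*A^10 + 115*A^6 + 190*A^2 + 115*A^-2 + 21*A^-6 + A^-10
  A^0 * (35*d + 30*d^3 + 5*d^5) = -5*A^10 - 55*A^6 - 175*A^2 - 175*A^-2 - 55*A^-6 - 5*A^-10
  A^-2 * (15 + 31*d^2 + 10*d^4) = 10*A^6 + 71*A^2 + 137*A^-2 + 71*A^-6 + 10*A^-10
  A^-4 * (18*d + 10*d^3) = -10*A^2 - 48*A^-2 - 48*A^-6 - 10*A^-10
  A^-6 * (8*d^2) = 8*A^-2 + 16*A^-6 + 8*A^-10
  A^-8 * (d^3) = -A^-2 - 3*A^-6 - 3*A^-10 - A^-14
Summing the groups: <K> = -A^18 + A^14 - 2*A^10 + 3*A^6 - 2*A^2 + 3*A^-2 - A^-6 + A^-10 - A^-14
Normalise by the writhe: (-A^3)^(-w) = (-A^3)^(2) = A^6, so f(A) = A^6 * <K> = -A^24 + A^20 - 2*A^16 + 3*A^12 - 2*A^8 + 3*A^4 - 1 + A^-4 - A^-8.
Substitute A = t^(-1/4), i.e. A^e → t^(-e/4): V(t) = -t^2 + t - 1 + 3*t^-1 - 2*t^-2 + 3*t^-3 - 2*t^-4 + t^-5 - t^-6

Answer: -t^2 + t - 1 + 3*t^-1 - 2*t^-2 + 3*t^-3 - 2*t^-4 + t^-5 - t^-6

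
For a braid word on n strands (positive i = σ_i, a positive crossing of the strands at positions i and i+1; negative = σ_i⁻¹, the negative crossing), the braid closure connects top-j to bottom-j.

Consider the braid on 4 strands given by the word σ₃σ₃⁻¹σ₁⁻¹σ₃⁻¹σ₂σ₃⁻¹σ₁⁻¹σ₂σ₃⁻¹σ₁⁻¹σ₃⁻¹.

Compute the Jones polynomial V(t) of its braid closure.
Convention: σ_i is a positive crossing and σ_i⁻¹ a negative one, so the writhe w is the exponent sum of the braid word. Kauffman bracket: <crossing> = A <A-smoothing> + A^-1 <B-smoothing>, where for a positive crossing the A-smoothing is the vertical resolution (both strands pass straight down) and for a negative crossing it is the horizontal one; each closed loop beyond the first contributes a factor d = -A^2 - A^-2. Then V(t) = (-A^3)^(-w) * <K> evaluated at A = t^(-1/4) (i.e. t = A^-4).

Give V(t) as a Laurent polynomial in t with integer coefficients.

1 - 2*t^-1 + 4*t^-2 - 5*t^-3 + 7*t^-4 - 7*t^-5 + 6*t^-6 - 5*t^-7 + 3*t^-8 - t^-9

Derivation:
The presented braid s3 s3^-1 s1^-1 s3^-1 s2 s3^-1 s1^-1 s2 s3^-1 s1^-1 s3^-1 on 4 strands reduces by inverse Markov moves (closure unchanged at each step):
  Deconjugate: the word is γ·β·γ⁻¹ with γ = s3 (prefix) and γ⁻¹ = s3^-1 (suffix); strip both.
Reduced to β = s3^-1 s1^-1 s3^-1 s2 s3^-1 s1^-1 s2 s3^-1 s1^-1 on 4 strands, 9 crossings.
Compute on β:
Braid: s3^-1 s1^-1 s3^-1 s2 s3^-1 s1^-1 s2 s3^-1 s1^-1 on 4 strands, 9 crossings.
Writhe w = (#positive) - (#negative) = 2 - 7 = -5.
Computing the Kauffman bracket via state sum. There are 2^9 = 512 states.
Smooth each crossing (0=||, 1=⌣⌢); contribution A^(Σ sign_k(1-2s_k)) * d^(L-1).
Tabulate the states by total A-exponent and number of loops L (A-exp: L × count):
  A^9: L=7 ×1
  A^7: L=6 ×9
  A^5: L=5 ×36
  A^3: L=4 ×83, L=6 ×1
  A^1: L=3 ×118, L=5 ×8
  A^-1: L=2 ×100, L=4 ×26
  A^-3: L=1 ×41, L=3 ×42, L=5 ×1
  A^-5: L=2 ×31, L=4 ×5
  A^-7: L=3 ×9
  A^-9: L=4 ×1
Each group contributes A^e * Σ count * d^(L-1):
Powers of d = -A^2 - A^-2: d^2 = A^4 + 2 + A^-4; d^3 = -A^6 - 3*A^2 - 3*A^-2 - A^-6; d^4 = A^8 + 4*A^4 + 6 + 4*A^-4 + A^-8; d^5 = -A^10 - 5*A^6 - 10*A^2 - 10*A^-2 - 5*A^-6 - A^-10; d^6 = A^12 + 6*A^8 + 15*A^4 + 20 + 15*A^-4 + 6*A^-8 + A^-12.
  A^9 * (d^6) = A^21 + 6*A^17 + 15*A^13 + 20*A^9 + 15*A^5 + 6*A + A^-3
  A^7 * (9*d^5) = -9*A^17 - 45*A^13 - 90*A^9 - 90*A^5 - 45*A - 9*A^-3
  A^5 * (36*d^4) = 36*A^13 + 144*A^9 + 216*A^5 + 144*A + 36*A^-3
  A^3 * (83*d^3 + d^5) = -A^13 - 88*A^9 - 259*A^5 - 259*A - 88*A^-3 - A^-7
  A^1 * (118*d^2 + 8*d^4) = 8*A^9 + 150*A^5 + 284*A + 150*A^-3 + 8*A^-7
  A^-1 * (100*d + 26*d^3) = -26*A^5 - 178*A - 178*A^-3 - 26*A^-7
  A^-3 * (41 + 42*d^2 + d^4) = A^5 + 46*A + 131*A^-3 + 46*A^-7 + A^-11
  A^-5 * (31*d + 5*d^3) = -5*A - 46*A^-3 - 46*A^-7 - 5*A^-11
  A^-7 * (9*d^2) = 9*A^-3 + 18*A^-7 + 9*A^-11
  A^-9 * (d^3) = -A^-3 - 3*A^-7 - 3*A^-11 - A^-15
Summing the groups: <K> = A^21 - 3*A^17 + 5*A^13 - 6*A^9 + 7*A^5 - 7*A + 5*A^-3 - 4*A^-7 + 2*A^-11 - A^-15
Normalise by the writhe: (-A^3)^(-w) = (-A^3)^(5) = -A^15, so f(A) = -A^15 * <K> = -A^36 + 3*A^32 - 5*A^28 + 6*A^24 - 7*A^20 + 7*A^16 - 5*A^12 + 4*A^8 - 2*A^4 + 1.
Substitute A = t^(-1/4), i.e. A^e → t^(-e/4): V(t) = 1 - 2*t^-1 + 4*t^-2 - 5*t^-3 + 7*t^-4 - 7*t^-5 + 6*t^-6 - 5*t^-7 + 3*t^-8 - t^-9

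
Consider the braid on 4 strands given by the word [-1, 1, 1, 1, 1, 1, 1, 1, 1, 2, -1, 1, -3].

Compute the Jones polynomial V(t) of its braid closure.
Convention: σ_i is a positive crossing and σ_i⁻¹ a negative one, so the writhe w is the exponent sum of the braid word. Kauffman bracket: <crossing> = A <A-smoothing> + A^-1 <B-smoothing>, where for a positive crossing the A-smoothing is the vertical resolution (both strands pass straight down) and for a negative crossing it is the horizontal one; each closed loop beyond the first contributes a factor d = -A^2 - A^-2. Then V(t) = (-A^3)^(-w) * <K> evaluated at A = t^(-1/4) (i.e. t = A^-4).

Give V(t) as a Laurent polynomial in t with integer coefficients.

-t^10 + t^9 - t^8 + t^7 - t^6 + t^5 + t^3

Derivation:
The presented braid s1^-1 s1 s1 s1 s1 s1 s1 s1 s1 s2 s1^-1 s1 s3^-1 on 4 strands reduces by inverse Markov moves (closure unchanged at each step):
  Destabilize: the word has the form β·s3^-1 where s3^-1 occurs only as the final letter (β ∈ B_3); drop it and the last strand → 3 strands.
  Deconjugate: the word is γ·β·γ⁻¹ with γ = s1^-1 s1 (prefix) and γ⁻¹ = s1^-1 s1 (suffix); strip both.
  Destabilize: the word has the form β·s2 where s2 occurs only as the final letter (β ∈ B_2); drop it and the last strand → 2 strands.
Reduced to β = s1 s1 s1 s1 s1 s1 s1 on 2 strands, 7 crossings.
Compute on β:
Braid: s1 s1 s1 s1 s1 s1 s1 on 2 strands, 7 crossings.
Writhe w = (#positive) - (#negative) = 7 - 0 = 7.
State-sum expansion of <K>. There are 2^7 = 128 states.
Each crossing splits two ways (0=vertical, 1=horizontal). The state's weight is A^(#A-smoothings - #B-smoothings) * d^(loops - 1).
Tabulate the states by total A-exponent and number of loops L (A-exp: L × count):
  A^7: L=2 ×1
  A^5: L=1 ×7
  A^3: L=2 ×21
  A^1: L=3 ×35
  A^-1: L=4 ×35
  A^-3: L=5 ×21
  A^-5: L=6 ×7
  A^-7: L=7 ×1
Each group contributes A^e * Σ count * d^(L-1):
Powers of d = -A^2 - A^-2: d^2 = A^4 + 2 + A^-4; d^3 = -A^6 - 3*A^2 - 3*A^-2 - A^-6; d^4 = A^8 + 4*A^4 + 6 + 4*A^-4 + A^-8; d^5 = -A^10 - 5*A^6 - 10*A^2 - 10*A^-2 - 5*A^-6 - A^-10; d^6 = A^12 + 6*A^8 + 15*A^4 + 20 + 15*A^-4 + 6*A^-8 + A^-12.
  A^7 * (d) = -A^9 - A^5
  A^5 * (7) = 7*A^5
  A^3 * (21*d) = -21*A^5 - 21*A
  A^1 * (35*d^2) = 35*A^5 + 70*A + 35*A^-3
  A^-1 * (35*d^3) = -35*A^5 - 105*A - 105*A^-3 - 35*A^-7
  A^-3 * (21*d^4) = 21*A^5 + 84*A + 126*A^-3 + 84*A^-7 + 21*A^-11
  A^-5 * (7*d^5) = -7*A^5 - 35*A - 70*A^-3 - 70*A^-7 - 35*A^-11 - 7*A^-15
  A^-7 * (d^6) = A^5 + 6*A + 15*A^-3 + 20*A^-7 + 15*A^-11 + 6*A^-15 + A^-19
Summing the groups: <K> = -A^9 - A + A^-3 - A^-7 + A^-11 - A^-15 + A^-19
Normalise by the writhe: (-A^3)^(-w) = (-A^3)^(-7) = -A^-21, so f(A) = -A^-21 * <K> = A^-12 + A^-20 - A^-24 + A^-28 - A^-32 + A^-36 - A^-40.
Substitute A = t^(-1/4), i.e. A^e → t^(-e/4): V(t) = -t^10 + t^9 - t^8 + t^7 - t^6 + t^5 + t^3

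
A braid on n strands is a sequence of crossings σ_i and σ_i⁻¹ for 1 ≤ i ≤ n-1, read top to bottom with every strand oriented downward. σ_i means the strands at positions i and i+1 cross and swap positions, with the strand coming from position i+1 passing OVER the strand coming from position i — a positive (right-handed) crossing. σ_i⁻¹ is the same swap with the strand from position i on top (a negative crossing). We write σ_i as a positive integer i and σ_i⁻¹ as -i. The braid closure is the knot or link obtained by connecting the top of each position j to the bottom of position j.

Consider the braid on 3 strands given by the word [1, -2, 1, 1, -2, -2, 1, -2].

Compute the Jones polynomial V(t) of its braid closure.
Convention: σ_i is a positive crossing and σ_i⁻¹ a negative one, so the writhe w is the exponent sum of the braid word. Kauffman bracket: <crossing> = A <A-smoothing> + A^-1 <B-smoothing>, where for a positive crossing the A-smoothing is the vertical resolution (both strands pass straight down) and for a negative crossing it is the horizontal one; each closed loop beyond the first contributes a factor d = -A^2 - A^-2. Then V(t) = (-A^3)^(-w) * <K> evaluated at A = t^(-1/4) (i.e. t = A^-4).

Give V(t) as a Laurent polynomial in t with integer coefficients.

t^4 - 3*t^3 + 5*t^2 - 6*t + 7 - 6*t^-1 + 5*t^-2 - 3*t^-3 + t^-4

Derivation:
Braid: s1 s2^-1 s1 s1 s2^-1 s2^-1 s1 s2^-1 on 3 strands, 8 crossings.
Writhe w = (#positive) - (#negative) = 4 - 4 = 0.
Computing the Kauffman bracket via state sum. There are 2^8 = 256 states.
Each crossing splits two ways (0=vertical, 1=horizontal). The state's weight is A^(#A-smoothings - #B-smoothings) * d^(loops - 1).
Tabulate the states by total A-exponent and number of loops L (A-exp: L × count):
  A^8: L=5 ×1
  A^6: L=4 ×8
  A^4: L=3 ×27, L=5 ×1
  A^2: L=2 ×47, L=4 ×9
  A^0: L=1 ×37, L=3 ×32, L=5 ×1
  A^-2: L=2 ×47, L=4 ×9
  A^-4: L=3 ×27, L=5 ×1
  A^-6: L=4 ×8
  A^-8: L=5 ×1
Each group contributes A^e * Σ count * d^(L-1):
Powers of d = -A^2 - A^-2: d^2 = A^4 + 2 + A^-4; d^3 = -A^6 - 3*A^2 - 3*A^-2 - A^-6; d^4 = A^8 + 4*A^4 + 6 + 4*A^-4 + A^-8.
  A^8 * (d^4) = A^16 + 4*A^12 + 6*A^8 + 4*A^4 + 1
  A^6 * (8*d^3) = -8*A^12 - 24*A^8 - 24*A^4 - 8
  A^4 * (27*d^2 + d^4) = A^12 + 31*A^8 + 60*A^4 + 31 + A^-4
  A^2 * (47*d + 9*d^3) = -9*A^8 - 74*A^4 - 74 - 9*A^-4
  A^0 * (37 + 32*d^2 + d^4) = A^8 + 36*A^4 + 107 + 36*A^-4 + A^-8
  A^-2 * (47*d + 9*d^3) = -9*A^4 - 74 - 74*A^-4 - 9*A^-8
  A^-4 * (27*d^2 + d^4) = A^4 + 31 + 60*A^-4 + 31*A^-8 + A^-12
  A^-6 * (8*d^3) = -8 - 24*A^-4 - 24*A^-8 - 8*A^-12
  A^-8 * (d^4) = 1 + 4*A^-4 + 6*A^-8 + 4*A^-12 + A^-16
Summing the groups: <K> = A^16 - 3*A^12 + 5*A^8 - 6*A^4 + 7 - 6*A^-4 + 5*A^-8 - 3*A^-12 + A^-16
Normalise by the writhe: (-A^3)^(-w) = (-A^3)^(0) = 1, so f(A) = 1 * <K> = A^16 - 3*A^12 + 5*A^8 - 6*A^4 + 7 - 6*A^-4 + 5*A^-8 - 3*A^-12 + A^-16.
Substitute A = t^(-1/4), i.e. A^e → t^(-e/4): V(t) = t^4 - 3*t^3 + 5*t^2 - 6*t + 7 - 6*t^-1 + 5*t^-2 - 3*t^-3 + t^-4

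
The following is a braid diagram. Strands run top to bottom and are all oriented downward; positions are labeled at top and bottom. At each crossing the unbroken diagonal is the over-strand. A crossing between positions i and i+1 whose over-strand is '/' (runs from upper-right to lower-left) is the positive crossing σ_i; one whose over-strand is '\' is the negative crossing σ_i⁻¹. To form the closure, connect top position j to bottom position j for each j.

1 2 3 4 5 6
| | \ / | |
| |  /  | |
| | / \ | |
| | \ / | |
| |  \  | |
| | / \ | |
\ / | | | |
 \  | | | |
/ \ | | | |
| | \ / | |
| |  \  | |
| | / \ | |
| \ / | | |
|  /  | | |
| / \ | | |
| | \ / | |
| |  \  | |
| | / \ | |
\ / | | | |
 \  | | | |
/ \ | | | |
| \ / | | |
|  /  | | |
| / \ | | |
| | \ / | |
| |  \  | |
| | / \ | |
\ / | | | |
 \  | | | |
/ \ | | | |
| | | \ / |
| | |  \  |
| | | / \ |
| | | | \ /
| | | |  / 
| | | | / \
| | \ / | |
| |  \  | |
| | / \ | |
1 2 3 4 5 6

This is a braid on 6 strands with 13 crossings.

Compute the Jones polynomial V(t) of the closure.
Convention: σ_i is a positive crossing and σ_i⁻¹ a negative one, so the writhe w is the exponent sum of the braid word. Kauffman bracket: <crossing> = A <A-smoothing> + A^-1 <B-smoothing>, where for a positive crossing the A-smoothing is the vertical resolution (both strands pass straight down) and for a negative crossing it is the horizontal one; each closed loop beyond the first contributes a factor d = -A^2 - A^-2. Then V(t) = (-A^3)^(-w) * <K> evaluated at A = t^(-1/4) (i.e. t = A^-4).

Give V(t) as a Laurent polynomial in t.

1 - 2*t^-1 + 4*t^-2 - 5*t^-3 + 7*t^-4 - 7*t^-5 + 6*t^-6 - 5*t^-7 + 3*t^-8 - t^-9

Derivation:
Reading the diagram top to bottom ('/'-over between positions i,i+1 = s_i, '\'-over = s_i^-1): braid word = s3 s3^-1 s1^-1 s3^-1 s2 s3^-1 s1^-1 s2 s3^-1 s1^-1 s4^-1 s5 s3^-1.
The presented braid s3 s3^-1 s1^-1 s3^-1 s2 s3^-1 s1^-1 s2 s3^-1 s1^-1 s4^-1 s5 s3^-1 on 6 strands reduces by inverse Markov moves (closure unchanged at each step):
  Deconjugate: the word is γ·β·γ⁻¹ with γ = s3 (prefix) and γ⁻¹ = s3^-1 (suffix); strip both.
  Destabilize: the word has the form β·s5 where s5 occurs only as the final letter (β ∈ B_5); drop it and the last strand → 5 strands.
  Destabilize: the word has the form β·s4^-1 where s4^-1 occurs only as the final letter (β ∈ B_4); drop it and the last strand → 4 strands.
Reduced to β = s3^-1 s1^-1 s3^-1 s2 s3^-1 s1^-1 s2 s3^-1 s1^-1 on 4 strands, 9 crossings.
Compute on β:
Braid: s3^-1 s1^-1 s3^-1 s2 s3^-1 s1^-1 s2 s3^-1 s1^-1 on 4 strands, 9 crossings.
Writhe w = (#positive) - (#negative) = 2 - 7 = -5.
Enumerate smoothing states for the bracket polynomial. There are 2^9 = 512 states.
For each crossing: s=0 is the vertical smoothing, s=1 horizontal. Crossing k contributes A^(sign_k * (1 - 2*s_k)); loop factor d = -A^2 - A^-2.
Tabulate the states by total A-exponent and number of loops L (A-exp: L × count):
  A^9: L=7 ×1
  A^7: L=6 ×9
  A^5: L=5 ×36
  A^3: L=4 ×83, L=6 ×1
  A^1: L=3 ×118, L=5 ×8
  A^-1: L=2 ×100, L=4 ×26
  A^-3: L=1 ×41, L=3 ×42, L=5 ×1
  A^-5: L=2 ×31, L=4 ×5
  A^-7: L=3 ×9
  A^-9: L=4 ×1
Each group contributes A^e * Σ count * d^(L-1):
Powers of d = -A^2 - A^-2: d^2 = A^4 + 2 + A^-4; d^3 = -A^6 - 3*A^2 - 3*A^-2 - A^-6; d^4 = A^8 + 4*A^4 + 6 + 4*A^-4 + A^-8; d^5 = -A^10 - 5*A^6 - 10*A^2 - 10*A^-2 - 5*A^-6 - A^-10; d^6 = A^12 + 6*A^8 + 15*A^4 + 20 + 15*A^-4 + 6*A^-8 + A^-12.
  A^9 * (d^6) = A^21 + 6*A^17 + 15*A^13 + 20*A^9 + 15*A^5 + 6*A + A^-3
  A^7 * (9*d^5) = -9*A^17 - 45*A^13 - 90*A^9 - 90*A^5 - 45*A - 9*A^-3
  A^5 * (36*d^4) = 36*A^13 + 144*A^9 + 216*A^5 + 144*A + 36*A^-3
  A^3 * (83*d^3 + d^5) = -A^13 - 88*A^9 - 259*A^5 - 259*A - 88*A^-3 - A^-7
  A^1 * (118*d^2 + 8*d^4) = 8*A^9 + 150*A^5 + 284*A + 150*A^-3 + 8*A^-7
  A^-1 * (100*d + 26*d^3) = -26*A^5 - 178*A - 178*A^-3 - 26*A^-7
  A^-3 * (41 + 42*d^2 + d^4) = A^5 + 46*A + 131*A^-3 + 46*A^-7 + A^-11
  A^-5 * (31*d + 5*d^3) = -5*A - 46*A^-3 - 46*A^-7 - 5*A^-11
  A^-7 * (9*d^2) = 9*A^-3 + 18*A^-7 + 9*A^-11
  A^-9 * (d^3) = -A^-3 - 3*A^-7 - 3*A^-11 - A^-15
Summing the groups: <K> = A^21 - 3*A^17 + 5*A^13 - 6*A^9 + 7*A^5 - 7*A + 5*A^-3 - 4*A^-7 + 2*A^-11 - A^-15
Normalise by the writhe: (-A^3)^(-w) = (-A^3)^(5) = -A^15, so f(A) = -A^15 * <K> = -A^36 + 3*A^32 - 5*A^28 + 6*A^24 - 7*A^20 + 7*A^16 - 5*A^12 + 4*A^8 - 2*A^4 + 1.
Substitute A = t^(-1/4), i.e. A^e → t^(-e/4): V(t) = 1 - 2*t^-1 + 4*t^-2 - 5*t^-3 + 7*t^-4 - 7*t^-5 + 6*t^-6 - 5*t^-7 + 3*t^-8 - t^-9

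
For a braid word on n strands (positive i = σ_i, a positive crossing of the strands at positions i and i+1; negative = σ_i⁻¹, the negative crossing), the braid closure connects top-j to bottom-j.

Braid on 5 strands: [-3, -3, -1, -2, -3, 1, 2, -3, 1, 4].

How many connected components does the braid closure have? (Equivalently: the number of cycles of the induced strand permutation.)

Track the strand permutation on 5 strands, starting from identity.
  step 1: s3^-1 swaps positions 3,4 -> [1 2 4 3 5]
  step 2: s3^-1 swaps positions 3,4 -> [1 2 3 4 5]
  step 3: s1^-1 swaps positions 1,2 -> [2 1 3 4 5]
  step 4: s2^-1 swaps positions 2,3 -> [2 3 1 4 5]
  step 5: s3^-1 swaps positions 3,4 -> [2 3 4 1 5]
  step 6: s1 swaps positions 1,2 -> [3 2 4 1 5]
  step 7: s2 swaps positions 2,3 -> [3 4 2 1 5]
  step 8: s3^-1 swaps positions 3,4 -> [3 4 1 2 5]
  step 9: s1 swaps positions 1,2 -> [4 3 1 2 5]
  step 10: s4 swaps positions 4,5 -> [4 3 1 5 2]
Final permutation (position -> original strand): [4 3 1 5 2]
Closure components = cycle count of this permutation = 1.

Answer: 1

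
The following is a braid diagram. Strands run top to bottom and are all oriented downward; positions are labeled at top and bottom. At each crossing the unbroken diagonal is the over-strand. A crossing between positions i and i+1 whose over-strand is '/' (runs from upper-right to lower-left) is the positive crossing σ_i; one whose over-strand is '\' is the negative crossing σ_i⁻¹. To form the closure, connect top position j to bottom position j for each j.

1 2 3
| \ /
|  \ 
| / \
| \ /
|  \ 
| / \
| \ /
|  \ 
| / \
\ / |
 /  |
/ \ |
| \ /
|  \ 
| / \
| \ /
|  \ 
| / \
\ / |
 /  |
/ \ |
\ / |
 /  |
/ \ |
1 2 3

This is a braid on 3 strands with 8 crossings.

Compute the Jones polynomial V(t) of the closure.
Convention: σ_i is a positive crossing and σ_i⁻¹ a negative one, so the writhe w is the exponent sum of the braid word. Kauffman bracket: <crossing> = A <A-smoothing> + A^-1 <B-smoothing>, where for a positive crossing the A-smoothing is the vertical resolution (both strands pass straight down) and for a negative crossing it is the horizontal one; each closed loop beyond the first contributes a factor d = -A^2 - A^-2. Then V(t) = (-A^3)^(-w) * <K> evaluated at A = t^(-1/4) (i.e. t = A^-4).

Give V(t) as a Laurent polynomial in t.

-t^2 + 2*t - 3 + 5*t^-1 - 4*t^-2 + 5*t^-3 - 4*t^-4 + 2*t^-5 - t^-6

Derivation:
Reading the diagram top to bottom ('/'-over between positions i,i+1 = s_i, '\'-over = s_i^-1): braid word = s2^-1 s2^-1 s2^-1 s1 s2^-1 s2^-1 s1 s1.
Braid: s2^-1 s2^-1 s2^-1 s1 s2^-1 s2^-1 s1 s1 on 3 strands, 8 crossings.
Writhe w = (#positive) - (#negative) = 3 - 5 = -2.
Computing the Kauffman bracket via state sum. There are 2^8 = 256 states.
For each crossing: s=0 is the vertical smoothing, s=1 horizontal. Crossing k contributes A^(sign_k * (1 - 2*s_k)); loop factor d = -A^2 - A^-2.
Tabulate the states by total A-exponent and number of loops L (A-exp: L × count):
  A^8: L=6 ×1
  A^6: L=5 ×8
  A^4: L=4 ×27, L=6 ×1
  A^2: L=3 ×50, L=5 ×6
  A^0: L=2 ×53, L=4 ×17
  A^-2: L=1 ×27, L=3 ×28, L=5 ×1
  A^-4: L=2 ×24, L=4 ×4
  A^-6: L=3 ×8
  A^-8: L=4 ×1
Each group contributes A^e * Σ count * d^(L-1):
Powers of d = -A^2 - A^-2: d^2 = A^4 + 2 + A^-4; d^3 = -A^6 - 3*A^2 - 3*A^-2 - A^-6; d^4 = A^8 + 4*A^4 + 6 + 4*A^-4 + A^-8; d^5 = -A^10 - 5*A^6 - 10*A^2 - 10*A^-2 - 5*A^-6 - A^-10.
  A^8 * (d^5) = -A^18 - 5*A^14 - 10*A^10 - 10*A^6 - 5*A^2 - A^-2
  A^6 * (8*d^4) = 8*A^14 + 32*A^10 + 48*A^6 + 32*A^2 + 8*A^-2
  A^4 * (27*d^3 + d^5) = -A^14 - 32*A^10 - 91*A^6 - 91*A^2 - 32*A^-2 - A^-6
  A^2 * (50*d^2 + 6*d^4) = 6*A^10 + 74*A^6 + 136*A^2 + 74*A^-2 + 6*A^-6
  A^0 * (53*d + 17*d^3) = -17*A^6 - 104*A^2 - 104*A^-2 - 17*A^-6
  A^-2 * (27 + 28*d^2 + d^4) = A^6 + 32*A^2 + 89*A^-2 + 32*A^-6 + A^-10
  A^-4 * (24*d + 4*d^3) = -4*A^2 - 36*A^-2 - 36*A^-6 - 4*A^-10
  A^-6 * (8*d^2) = 8*A^-2 + 16*A^-6 + 8*A^-10
  A^-8 * (d^3) = -A^-2 - 3*A^-6 - 3*A^-10 - A^-14
Summing the groups: <K> = -A^18 + 2*A^14 - 4*A^10 + 5*A^6 - 4*A^2 + 5*A^-2 - 3*A^-6 + 2*A^-10 - A^-14
Normalise by the writhe: (-A^3)^(-w) = (-A^3)^(2) = A^6, so f(A) = A^6 * <K> = -A^24 + 2*A^20 - 4*A^16 + 5*A^12 - 4*A^8 + 5*A^4 - 3 + 2*A^-4 - A^-8.
Substitute A = t^(-1/4), i.e. A^e → t^(-e/4): V(t) = -t^2 + 2*t - 3 + 5*t^-1 - 4*t^-2 + 5*t^-3 - 4*t^-4 + 2*t^-5 - t^-6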